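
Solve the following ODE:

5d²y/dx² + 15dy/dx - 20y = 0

Characteristic equation: 5r² + 15r - 20 = 0
Divide by 5: r² + 3r - 4 = 0
Roots: r = 1, -4 (distinct real)
General solution: y = C₁e^x + C₂e^(-4x)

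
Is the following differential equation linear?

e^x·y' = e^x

Yes. Linear (y and its derivatives appear to the first power only, no products of y terms)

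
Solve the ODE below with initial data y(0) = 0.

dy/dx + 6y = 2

General solution: y = 1/3 + Ce^(-6x)
Applying y(0) = 0: C = 0 - 1/3 = -1/3
Particular solution: y = 1/3 - (1/3)e^(-6x)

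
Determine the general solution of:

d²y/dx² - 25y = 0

Characteristic equation: r² - 25 = 0
Roots: r = 5, -5 (distinct real)
General solution: y = C₁e^(5x) + C₂e^(-5x)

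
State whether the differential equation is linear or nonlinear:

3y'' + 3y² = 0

Nonlinear (y² term)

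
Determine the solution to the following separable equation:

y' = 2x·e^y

Separating variables and integrating:
-e^(-y) = x² + C

General solution: y = -ln(C - x²)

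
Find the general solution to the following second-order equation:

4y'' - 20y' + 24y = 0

Characteristic equation: 4r² - 20r + 24 = 0
Divide by 4: r² - 5r + 6 = 0
Roots: r = 3, 2 (distinct real)
General solution: y = C₁e^(3x) + C₂e^(2x)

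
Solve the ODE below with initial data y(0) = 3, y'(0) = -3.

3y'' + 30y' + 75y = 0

General solution: y = (C₁ + C₂x)e^(-5x)
Repeated root r = -5
Applying ICs: C₁ = 3, C₂ = 12
Particular solution: y = (3 + 12x)e^(-5x)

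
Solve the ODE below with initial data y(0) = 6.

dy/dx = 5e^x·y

General solution: y = Ce^(5e^x)
Applying IC y(0) = 6:
Particular solution: y = 6e^(5(e^x - 1))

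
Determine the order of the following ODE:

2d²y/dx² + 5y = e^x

The order is 2 (highest derivative is of order 2).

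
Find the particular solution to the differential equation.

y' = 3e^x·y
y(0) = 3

General solution: y = Ce^(3e^x)
Applying IC y(0) = 3:
Particular solution: y = 3e^(3(e^x - 1))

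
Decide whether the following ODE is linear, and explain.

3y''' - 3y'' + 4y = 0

Linear (y and its derivatives appear to the first power only, no products of y terms)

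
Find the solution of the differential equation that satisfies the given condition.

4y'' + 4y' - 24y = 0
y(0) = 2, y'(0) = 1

General solution: y = C₁e^(2x) + C₂e^(-3x)
Applying ICs: C₁ = 7/5, C₂ = 3/5
Particular solution: y = (7/5)e^(2x) + (3/5)e^(-3x)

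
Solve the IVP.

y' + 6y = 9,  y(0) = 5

General solution: y = 3/2 + Ce^(-6x)
Applying y(0) = 5: C = 5 - 3/2 = 7/2
Particular solution: y = 3/2 + (7/2)e^(-6x)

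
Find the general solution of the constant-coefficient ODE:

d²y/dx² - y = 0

Characteristic equation: r² - 1 = 0
Roots: r = 1, -1 (distinct real)
General solution: y = C₁e^x + C₂e^(-x)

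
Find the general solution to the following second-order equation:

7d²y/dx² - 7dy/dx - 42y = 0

Characteristic equation: 7r² - 7r - 42 = 0
Divide by 7: r² - r - 6 = 0
Roots: r = 3, -2 (distinct real)
General solution: y = C₁e^(3x) + C₂e^(-2x)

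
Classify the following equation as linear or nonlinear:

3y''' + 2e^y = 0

Nonlinear (e^y is nonlinear in y)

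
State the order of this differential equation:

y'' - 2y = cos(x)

The order is 2 (highest derivative is of order 2).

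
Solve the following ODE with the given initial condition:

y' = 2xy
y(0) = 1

General solution: y = Ce^(x²)
Applying IC y(0) = 1:
Particular solution: y = e^(x²)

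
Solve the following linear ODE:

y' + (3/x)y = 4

Using integrating factor method:

General solution: y = x + Cx^(-3)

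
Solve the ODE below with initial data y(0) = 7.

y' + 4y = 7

General solution: y = 7/4 + Ce^(-4x)
Applying y(0) = 7: C = 7 - 7/4 = 21/4
Particular solution: y = 7/4 + (21/4)e^(-4x)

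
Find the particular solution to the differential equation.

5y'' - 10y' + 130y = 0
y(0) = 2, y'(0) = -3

General solution: y = e^x(C₁cos(5x) + C₂sin(5x))
Complex roots r = 1 ± 5i
Applying ICs: C₁ = 2, C₂ = -1
Particular solution: y = e^x(2cos(5x) - sin(5x))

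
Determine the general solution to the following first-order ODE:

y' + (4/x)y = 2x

Using integrating factor method:

General solution: y = (1/3)x^2 + Cx^(-4)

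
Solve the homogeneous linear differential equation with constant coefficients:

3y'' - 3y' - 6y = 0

Characteristic equation: 3r² - 3r - 6 = 0
Divide by 3: r² - r - 2 = 0
Roots: r = 2, -1 (distinct real)
General solution: y = C₁e^(2x) + C₂e^(-x)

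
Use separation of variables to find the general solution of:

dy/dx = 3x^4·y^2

Separating variables and integrating:
-1/y = 3x^5/5 + C

General solution: y^-1 = (-3/5)x^5 + C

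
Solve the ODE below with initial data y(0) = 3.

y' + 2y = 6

General solution: y = 3 + Ce^(-2x)
Applying y(0) = 3: C = 3 - 3 = 0
Particular solution: y = 3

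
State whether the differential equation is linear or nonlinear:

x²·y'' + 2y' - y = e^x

Linear (y and its derivatives appear to the first power only, no products of y terms)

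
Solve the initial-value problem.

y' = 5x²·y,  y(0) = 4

General solution: y = Ce^(5x³/3)
Applying IC y(0) = 4:
Particular solution: y = 4e^(5x³/3)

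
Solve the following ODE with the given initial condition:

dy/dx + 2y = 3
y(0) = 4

General solution: y = 3/2 + Ce^(-2x)
Applying y(0) = 4: C = 4 - 3/2 = 5/2
Particular solution: y = 3/2 + (5/2)e^(-2x)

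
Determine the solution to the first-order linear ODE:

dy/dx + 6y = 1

Using integrating factor method:

General solution: y = 1/6 + Ce^(-6x)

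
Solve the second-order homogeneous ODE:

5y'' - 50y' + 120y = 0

Characteristic equation: 5r² - 50r + 120 = 0
Divide by 5: r² - 10r + 24 = 0
Roots: r = 4, 6 (distinct real)
General solution: y = C₁e^(4x) + C₂e^(6x)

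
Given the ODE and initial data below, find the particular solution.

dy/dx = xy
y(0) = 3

General solution: y = Ce^(x²/2)
Applying IC y(0) = 3:
Particular solution: y = 3e^(x²/2)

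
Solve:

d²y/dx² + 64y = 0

Characteristic equation: r² + 64 = 0
Roots: r = ±8i (complex conjugates)
General solution: y = C₁cos(8x) + C₂sin(8x)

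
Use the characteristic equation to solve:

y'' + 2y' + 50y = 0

Characteristic equation: r² + 2r + 50 = 0
Roots: r = -1 ± 7i (complex conjugates)
General solution: y = e^(-x)(C₁cos(7x) + C₂sin(7x))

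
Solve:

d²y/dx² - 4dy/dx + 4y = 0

Characteristic equation: r² - 4r + 4 = 0
Factored: (r - 2)² = 0
Repeated root: r = 2
General solution: y = (C₁ + C₂x)e^(2x)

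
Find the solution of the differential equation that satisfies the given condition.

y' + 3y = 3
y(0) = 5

General solution: y = 1 + Ce^(-3x)
Applying y(0) = 5: C = 5 - 1 = 4
Particular solution: y = 1 + 4e^(-3x)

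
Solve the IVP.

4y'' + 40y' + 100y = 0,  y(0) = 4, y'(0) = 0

General solution: y = (C₁ + C₂x)e^(-5x)
Repeated root r = -5
Applying ICs: C₁ = 4, C₂ = 20
Particular solution: y = (4 + 20x)e^(-5x)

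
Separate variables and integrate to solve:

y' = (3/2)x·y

Separating variables and integrating:
ln|y| = 3x^2/4 + C

General solution: y = Ce^(3x^2/4)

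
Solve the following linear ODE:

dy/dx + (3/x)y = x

Using integrating factor method:

General solution: y = (1/5)x^2 + Cx^(-3)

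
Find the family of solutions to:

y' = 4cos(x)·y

Separating variables and integrating:
ln|y| = 4sin(x) + C

General solution: y = Ce^(4sin(x))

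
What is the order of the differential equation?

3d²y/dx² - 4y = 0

The order is 2 (highest derivative is of order 2).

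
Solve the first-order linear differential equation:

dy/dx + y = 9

Using integrating factor method:

General solution: y = 9 + Ce^(-x)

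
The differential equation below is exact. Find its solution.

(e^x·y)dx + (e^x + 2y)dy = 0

Verify exactness: ∂M/∂y = ∂N/∂x ✓
Find F(x,y) such that ∂F/∂x = M, ∂F/∂y = N
Solution: e^x·y + y² = C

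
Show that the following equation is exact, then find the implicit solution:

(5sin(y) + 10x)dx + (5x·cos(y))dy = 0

Verify exactness: ∂M/∂y = ∂N/∂x ✓
Find F(x,y) such that ∂F/∂x = M, ∂F/∂y = N
Solution: 5x·sin(y) + 5x² = C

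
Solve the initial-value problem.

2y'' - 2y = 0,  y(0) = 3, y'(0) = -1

General solution: y = C₁e^x + C₂e^(-x)
Applying ICs: C₁ = 1, C₂ = 2
Particular solution: y = e^x + 2e^(-x)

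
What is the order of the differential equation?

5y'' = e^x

The order is 2 (highest derivative is of order 2).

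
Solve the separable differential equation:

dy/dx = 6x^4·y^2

Separating variables and integrating:
-1/y = 6x^5/5 + C

General solution: y^-1 = (-6/5)x^5 + C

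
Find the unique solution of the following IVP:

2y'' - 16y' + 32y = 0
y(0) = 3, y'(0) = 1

General solution: y = (C₁ + C₂x)e^(4x)
Repeated root r = 4
Applying ICs: C₁ = 3, C₂ = -11
Particular solution: y = (3 - 11x)e^(4x)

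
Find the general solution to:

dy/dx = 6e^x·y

Separating variables and integrating:
ln|y| = 6e^x + C

General solution: y = Ce^(6e^x)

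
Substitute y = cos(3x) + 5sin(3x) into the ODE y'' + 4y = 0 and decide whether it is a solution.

Verification:
y'' = -9cos(3x) - 45sin(3x)
y'' + 4y ≠ 0 (frequency mismatch: got 9 instead of 4)

No, it is not a solution.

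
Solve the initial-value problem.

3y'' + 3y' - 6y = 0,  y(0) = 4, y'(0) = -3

General solution: y = C₁e^x + C₂e^(-2x)
Applying ICs: C₁ = 5/3, C₂ = 7/3
Particular solution: y = (5/3)e^x + (7/3)e^(-2x)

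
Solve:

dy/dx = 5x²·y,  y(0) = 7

General solution: y = Ce^(5x³/3)
Applying IC y(0) = 7:
Particular solution: y = 7e^(5x³/3)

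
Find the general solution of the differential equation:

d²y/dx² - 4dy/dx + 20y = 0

Characteristic equation: r² - 4r + 20 = 0
Roots: r = 2 ± 4i (complex conjugates)
General solution: y = e^(2x)(C₁cos(4x) + C₂sin(4x))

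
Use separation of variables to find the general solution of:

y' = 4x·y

Separating variables and integrating:
ln|y| = 2x^2 + C

General solution: y = Ce^(2x^2)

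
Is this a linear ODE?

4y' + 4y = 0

Yes. Linear (y and its derivatives appear to the first power only, no products of y terms)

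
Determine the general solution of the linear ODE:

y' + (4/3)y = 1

Using integrating factor method:

General solution: y = 3/4 + Ce^(-4x/3)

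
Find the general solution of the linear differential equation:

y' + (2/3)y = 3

Using integrating factor method:

General solution: y = 9/2 + Ce^(-2x/3)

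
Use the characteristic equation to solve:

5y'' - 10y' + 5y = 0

Characteristic equation: 5r² - 10r + 5 = 0
Divide by 5: r² - 2r + 1 = 0
Factored: (r - 1)² = 0
Repeated root: r = 1
General solution: y = (C₁ + C₂x)e^x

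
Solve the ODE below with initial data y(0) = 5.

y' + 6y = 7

General solution: y = 7/6 + Ce^(-6x)
Applying y(0) = 5: C = 5 - 7/6 = 23/6
Particular solution: y = 7/6 + (23/6)e^(-6x)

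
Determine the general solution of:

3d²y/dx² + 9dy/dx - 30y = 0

Characteristic equation: 3r² + 9r - 30 = 0
Divide by 3: r² + 3r - 10 = 0
Roots: r = 2, -5 (distinct real)
General solution: y = C₁e^(2x) + C₂e^(-5x)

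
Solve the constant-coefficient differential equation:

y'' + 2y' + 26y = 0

Characteristic equation: r² + 2r + 26 = 0
Roots: r = -1 ± 5i (complex conjugates)
General solution: y = e^(-x)(C₁cos(5x) + C₂sin(5x))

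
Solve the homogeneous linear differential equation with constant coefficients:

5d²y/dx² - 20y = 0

Characteristic equation: 5r² - 20 = 0
Divide by 5: r² - 4 = 0
Roots: r = 2, -2 (distinct real)
General solution: y = C₁e^(2x) + C₂e^(-2x)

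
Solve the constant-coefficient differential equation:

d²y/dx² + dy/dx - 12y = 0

Characteristic equation: r² + r - 12 = 0
Roots: r = 3, -4 (distinct real)
General solution: y = C₁e^(3x) + C₂e^(-4x)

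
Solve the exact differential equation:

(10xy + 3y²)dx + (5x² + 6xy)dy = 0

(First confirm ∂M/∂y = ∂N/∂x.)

Verify exactness: ∂M/∂y = ∂N/∂x ✓
Find F(x,y) such that ∂F/∂x = M, ∂F/∂y = N
Solution: 5x²y + 3xy² = C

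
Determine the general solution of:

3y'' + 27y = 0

Characteristic equation: 3r² + 27 = 0
Divide by 3: r² + 9 = 0
Roots: r = ±3i (complex conjugates)
General solution: y = C₁cos(3x) + C₂sin(3x)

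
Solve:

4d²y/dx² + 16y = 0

Characteristic equation: 4r² + 16 = 0
Divide by 4: r² + 4 = 0
Roots: r = ±2i (complex conjugates)
General solution: y = C₁cos(2x) + C₂sin(2x)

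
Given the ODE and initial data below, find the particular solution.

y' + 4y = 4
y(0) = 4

General solution: y = 1 + Ce^(-4x)
Applying y(0) = 4: C = 4 - 1 = 3
Particular solution: y = 1 + 3e^(-4x)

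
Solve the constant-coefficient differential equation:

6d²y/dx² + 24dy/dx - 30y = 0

Characteristic equation: 6r² + 24r - 30 = 0
Divide by 6: r² + 4r - 5 = 0
Roots: r = 1, -5 (distinct real)
General solution: y = C₁e^x + C₂e^(-5x)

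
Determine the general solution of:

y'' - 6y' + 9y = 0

Characteristic equation: r² - 6r + 9 = 0
Factored: (r - 3)² = 0
Repeated root: r = 3
General solution: y = (C₁ + C₂x)e^(3x)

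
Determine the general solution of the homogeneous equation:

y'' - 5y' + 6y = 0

Characteristic equation: r² - 5r + 6 = 0
Roots: r = 2, 3 (distinct real)
General solution: y = C₁e^(2x) + C₂e^(3x)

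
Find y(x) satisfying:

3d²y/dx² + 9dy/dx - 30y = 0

Characteristic equation: 3r² + 9r - 30 = 0
Divide by 3: r² + 3r - 10 = 0
Roots: r = 2, -5 (distinct real)
General solution: y = C₁e^(2x) + C₂e^(-5x)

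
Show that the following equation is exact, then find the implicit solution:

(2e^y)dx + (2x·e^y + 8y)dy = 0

Verify exactness: ∂M/∂y = ∂N/∂x ✓
Find F(x,y) such that ∂F/∂x = M, ∂F/∂y = N
Solution: 2x·e^y + 4y² = C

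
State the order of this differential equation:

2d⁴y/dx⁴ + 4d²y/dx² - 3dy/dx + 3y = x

The order is 4 (highest derivative is of order 4).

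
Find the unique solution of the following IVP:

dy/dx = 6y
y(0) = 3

General solution: y = Ce^(6x)
Applying IC y(0) = 3:
Particular solution: y = 3e^(6x)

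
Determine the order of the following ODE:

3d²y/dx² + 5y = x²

The order is 2 (highest derivative is of order 2).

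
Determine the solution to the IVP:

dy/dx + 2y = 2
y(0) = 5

General solution: y = 1 + Ce^(-2x)
Applying y(0) = 5: C = 5 - 1 = 4
Particular solution: y = 1 + 4e^(-2x)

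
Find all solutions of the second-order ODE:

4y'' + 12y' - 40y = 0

Characteristic equation: 4r² + 12r - 40 = 0
Divide by 4: r² + 3r - 10 = 0
Roots: r = 2, -5 (distinct real)
General solution: y = C₁e^(2x) + C₂e^(-5x)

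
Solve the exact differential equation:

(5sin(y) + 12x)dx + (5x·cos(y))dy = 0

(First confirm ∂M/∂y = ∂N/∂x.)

Verify exactness: ∂M/∂y = ∂N/∂x ✓
Find F(x,y) such that ∂F/∂x = M, ∂F/∂y = N
Solution: 5x·sin(y) + 6x² = C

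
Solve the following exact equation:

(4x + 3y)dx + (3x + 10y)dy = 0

Verify exactness: ∂M/∂y = ∂N/∂x ✓
Find F(x,y) such that ∂F/∂x = M, ∂F/∂y = N
Solution: 2x² + 3xy + 5y² = C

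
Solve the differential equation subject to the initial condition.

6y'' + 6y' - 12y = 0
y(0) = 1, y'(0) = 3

General solution: y = C₁e^x + C₂e^(-2x)
Applying ICs: C₁ = 5/3, C₂ = -2/3
Particular solution: y = (5/3)e^x - (2/3)e^(-2x)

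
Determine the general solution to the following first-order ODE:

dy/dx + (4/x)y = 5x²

Using integrating factor method:

General solution: y = (5/7)x^3 + Cx^(-4)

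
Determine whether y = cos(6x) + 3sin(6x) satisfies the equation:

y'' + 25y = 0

Verification:
y'' = -36cos(6x) - 108sin(6x)
y'' + 25y ≠ 0 (frequency mismatch: got 36 instead of 25)

No, it is not a solution.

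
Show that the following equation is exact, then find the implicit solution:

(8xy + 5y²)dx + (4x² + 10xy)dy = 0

Verify exactness: ∂M/∂y = ∂N/∂x ✓
Find F(x,y) such that ∂F/∂x = M, ∂F/∂y = N
Solution: 4x²y + 5xy² = C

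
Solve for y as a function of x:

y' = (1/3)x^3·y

Separating variables and integrating:
ln|y| = x^4/12 + C

General solution: y = Ce^(x^4/12)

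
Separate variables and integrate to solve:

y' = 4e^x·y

Separating variables and integrating:
ln|y| = 4e^x + C

General solution: y = Ce^(4e^x)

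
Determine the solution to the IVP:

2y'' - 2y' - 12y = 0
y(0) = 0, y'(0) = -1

General solution: y = C₁e^(3x) + C₂e^(-2x)
Applying ICs: C₁ = -1/5, C₂ = 1/5
Particular solution: y = -(1/5)e^(3x) + (1/5)e^(-2x)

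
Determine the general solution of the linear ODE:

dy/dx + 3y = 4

Using integrating factor method:

General solution: y = 4/3 + Ce^(-3x)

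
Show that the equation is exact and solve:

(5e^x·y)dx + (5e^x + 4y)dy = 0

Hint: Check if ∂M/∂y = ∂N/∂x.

Verify exactness: ∂M/∂y = ∂N/∂x ✓
Find F(x,y) such that ∂F/∂x = M, ∂F/∂y = N
Solution: 5e^x·y + 2y² = C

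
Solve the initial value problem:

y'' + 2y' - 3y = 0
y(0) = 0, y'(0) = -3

General solution: y = C₁e^x + C₂e^(-3x)
Applying ICs: C₁ = -3/4, C₂ = 3/4
Particular solution: y = -(3/4)e^x + (3/4)e^(-3x)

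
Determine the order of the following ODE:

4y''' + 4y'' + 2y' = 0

The order is 3 (highest derivative is of order 3).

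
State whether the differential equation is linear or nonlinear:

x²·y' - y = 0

Linear (y and its derivatives appear to the first power only, no products of y terms)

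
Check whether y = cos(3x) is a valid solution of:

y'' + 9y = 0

Verification:
y'' = -9cos(3x)
y'' + 9y = 0 ✓

Yes, it is a solution.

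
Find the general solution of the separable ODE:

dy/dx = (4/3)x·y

Separating variables and integrating:
ln|y| = 2x^2/3 + C

General solution: y = Ce^(2x^2/3)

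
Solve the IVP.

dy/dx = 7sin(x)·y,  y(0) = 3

General solution: y = Ce^(-7cos(x))
Applying IC y(0) = 3:
Particular solution: y = 3e^(7(1-cos(x)))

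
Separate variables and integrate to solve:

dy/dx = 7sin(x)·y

Separating variables and integrating:
ln|y| = -7cos(x) + C

General solution: y = Ce^(-7cos(x))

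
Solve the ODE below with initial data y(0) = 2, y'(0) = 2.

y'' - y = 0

General solution: y = C₁e^x + C₂e^(-x)
Applying ICs: C₁ = 2, C₂ = 0
Particular solution: y = 2e^x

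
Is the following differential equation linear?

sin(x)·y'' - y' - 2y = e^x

Yes. Linear (y and its derivatives appear to the first power only, no products of y terms)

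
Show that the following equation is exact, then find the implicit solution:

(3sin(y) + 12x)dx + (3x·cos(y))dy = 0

Verify exactness: ∂M/∂y = ∂N/∂x ✓
Find F(x,y) such that ∂F/∂x = M, ∂F/∂y = N
Solution: 3x·sin(y) + 6x² = C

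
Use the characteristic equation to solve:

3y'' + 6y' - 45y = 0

Characteristic equation: 3r² + 6r - 45 = 0
Divide by 3: r² + 2r - 15 = 0
Roots: r = 3, -5 (distinct real)
General solution: y = C₁e^(3x) + C₂e^(-5x)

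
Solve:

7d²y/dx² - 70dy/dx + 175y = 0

Characteristic equation: 7r² - 70r + 175 = 0
Divide by 7: r² - 10r + 25 = 0
Factored: (r - 5)² = 0
Repeated root: r = 5
General solution: y = (C₁ + C₂x)e^(5x)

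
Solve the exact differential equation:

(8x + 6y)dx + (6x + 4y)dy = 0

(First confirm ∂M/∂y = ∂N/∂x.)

Verify exactness: ∂M/∂y = ∂N/∂x ✓
Find F(x,y) such that ∂F/∂x = M, ∂F/∂y = N
Solution: 4x² + 6xy + 2y² = C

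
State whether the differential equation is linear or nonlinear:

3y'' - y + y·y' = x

Nonlinear (product y·y')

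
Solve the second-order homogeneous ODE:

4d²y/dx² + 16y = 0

Characteristic equation: 4r² + 16 = 0
Divide by 4: r² + 4 = 0
Roots: r = ±2i (complex conjugates)
General solution: y = C₁cos(2x) + C₂sin(2x)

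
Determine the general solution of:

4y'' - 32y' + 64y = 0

Characteristic equation: 4r² - 32r + 64 = 0
Divide by 4: r² - 8r + 16 = 0
Factored: (r - 4)² = 0
Repeated root: r = 4
General solution: y = (C₁ + C₂x)e^(4x)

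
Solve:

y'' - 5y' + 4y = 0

Characteristic equation: r² - 5r + 4 = 0
Roots: r = 1, 4 (distinct real)
General solution: y = C₁e^x + C₂e^(4x)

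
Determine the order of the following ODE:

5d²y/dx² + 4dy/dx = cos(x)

The order is 2 (highest derivative is of order 2).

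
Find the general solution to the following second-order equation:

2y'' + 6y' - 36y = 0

Characteristic equation: 2r² + 6r - 36 = 0
Divide by 2: r² + 3r - 18 = 0
Roots: r = 3, -6 (distinct real)
General solution: y = C₁e^(3x) + C₂e^(-6x)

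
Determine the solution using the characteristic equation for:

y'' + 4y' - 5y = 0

Characteristic equation: r² + 4r - 5 = 0
Roots: r = 1, -5 (distinct real)
General solution: y = C₁e^x + C₂e^(-5x)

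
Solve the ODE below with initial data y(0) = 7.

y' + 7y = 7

General solution: y = 1 + Ce^(-7x)
Applying y(0) = 7: C = 7 - 1 = 6
Particular solution: y = 1 + 6e^(-7x)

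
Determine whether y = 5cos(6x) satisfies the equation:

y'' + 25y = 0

Verification:
y'' = -180cos(6x)
y'' + 25y ≠ 0 (frequency mismatch: got 36 instead of 25)

No, it is not a solution.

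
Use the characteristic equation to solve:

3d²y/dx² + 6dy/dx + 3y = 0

Characteristic equation: 3r² + 6r + 3 = 0
Divide by 3: r² + 2r + 1 = 0
Factored: (r + 1)² = 0
Repeated root: r = -1
General solution: y = (C₁ + C₂x)e^(-x)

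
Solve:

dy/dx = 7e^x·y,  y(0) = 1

General solution: y = Ce^(7e^x)
Applying IC y(0) = 1:
Particular solution: y = e^(7(e^x - 1))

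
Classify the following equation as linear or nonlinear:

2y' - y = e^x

Linear (y and its derivatives appear to the first power only, no products of y terms)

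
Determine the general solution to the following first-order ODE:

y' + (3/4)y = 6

Using integrating factor method:

General solution: y = 8 + Ce^(-3x/4)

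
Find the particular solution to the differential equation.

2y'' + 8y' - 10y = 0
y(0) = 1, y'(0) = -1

General solution: y = C₁e^x + C₂e^(-5x)
Applying ICs: C₁ = 2/3, C₂ = 1/3
Particular solution: y = (2/3)e^x + (1/3)e^(-5x)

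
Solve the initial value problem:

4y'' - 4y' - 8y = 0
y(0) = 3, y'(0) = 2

General solution: y = C₁e^(2x) + C₂e^(-x)
Applying ICs: C₁ = 5/3, C₂ = 4/3
Particular solution: y = (5/3)e^(2x) + (4/3)e^(-x)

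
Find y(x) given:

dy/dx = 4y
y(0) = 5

General solution: y = Ce^(4x)
Applying IC y(0) = 5:
Particular solution: y = 5e^(4x)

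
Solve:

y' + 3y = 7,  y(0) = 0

General solution: y = 7/3 + Ce^(-3x)
Applying y(0) = 0: C = 0 - 7/3 = -7/3
Particular solution: y = 7/3 - (7/3)e^(-3x)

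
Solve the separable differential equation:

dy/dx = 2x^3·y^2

Separating variables and integrating:
-1/y = x^4/2 + C

General solution: y^-1 = (-1/2)x^4 + C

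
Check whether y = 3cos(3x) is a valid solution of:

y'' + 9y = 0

Verification:
y'' = -27cos(3x)
y'' + 9y = 0 ✓

Yes, it is a solution.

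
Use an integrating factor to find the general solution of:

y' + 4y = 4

Using integrating factor method:

General solution: y = 1 + Ce^(-4x)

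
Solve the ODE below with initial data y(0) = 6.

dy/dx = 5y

General solution: y = Ce^(5x)
Applying IC y(0) = 6:
Particular solution: y = 6e^(5x)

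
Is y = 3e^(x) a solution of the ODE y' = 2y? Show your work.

Verification:
y = 3e^(x)
y' = 3e^(x)
But 2y = 6e^(x)
y' ≠ 2y — the derivative does not match

No, it is not a solution.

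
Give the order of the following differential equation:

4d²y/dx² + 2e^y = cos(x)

The order is 2 (highest derivative is of order 2).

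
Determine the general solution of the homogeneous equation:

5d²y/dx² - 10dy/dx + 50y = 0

Characteristic equation: 5r² - 10r + 50 = 0
Divide by 5: r² - 2r + 10 = 0
Roots: r = 1 ± 3i (complex conjugates)
General solution: y = e^x(C₁cos(3x) + C₂sin(3x))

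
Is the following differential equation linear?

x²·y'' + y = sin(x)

Yes. Linear (y and its derivatives appear to the first power only, no products of y terms)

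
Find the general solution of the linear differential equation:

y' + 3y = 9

Using integrating factor method:

General solution: y = 3 + Ce^(-3x)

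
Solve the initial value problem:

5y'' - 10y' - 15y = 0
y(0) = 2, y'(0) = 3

General solution: y = C₁e^(3x) + C₂e^(-x)
Applying ICs: C₁ = 5/4, C₂ = 3/4
Particular solution: y = (5/4)e^(3x) + (3/4)e^(-x)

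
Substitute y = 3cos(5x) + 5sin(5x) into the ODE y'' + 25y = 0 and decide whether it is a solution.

Verification:
y'' = -75cos(5x) - 125sin(5x)
y'' + 25y = 0 ✓

Yes, it is a solution.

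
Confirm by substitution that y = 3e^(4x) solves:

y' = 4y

Verification:
y = 3e^(4x)
y' = 12e^(4x)
4y = 12e^(4x)
y' = 4y ✓

Yes, it is a solution.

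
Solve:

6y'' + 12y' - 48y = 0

Characteristic equation: 6r² + 12r - 48 = 0
Divide by 6: r² + 2r - 8 = 0
Roots: r = 2, -4 (distinct real)
General solution: y = C₁e^(2x) + C₂e^(-4x)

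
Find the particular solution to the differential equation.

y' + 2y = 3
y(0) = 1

General solution: y = 3/2 + Ce^(-2x)
Applying y(0) = 1: C = 1 - 3/2 = -1/2
Particular solution: y = 3/2 - (1/2)e^(-2x)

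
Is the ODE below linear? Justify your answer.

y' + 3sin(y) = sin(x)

No. Nonlinear (sin(y) is nonlinear in y)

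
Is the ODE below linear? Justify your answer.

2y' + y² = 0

No. Nonlinear (y² term)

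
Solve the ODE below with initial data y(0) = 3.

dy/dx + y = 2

General solution: y = 2 + Ce^(-x)
Applying y(0) = 3: C = 3 - 2 = 1
Particular solution: y = 2 + e^(-x)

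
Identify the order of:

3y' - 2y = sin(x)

The order is 1 (highest derivative is of order 1).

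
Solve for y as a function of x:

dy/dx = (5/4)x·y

Separating variables and integrating:
ln|y| = 5x^2/8 + C

General solution: y = Ce^(5x^2/8)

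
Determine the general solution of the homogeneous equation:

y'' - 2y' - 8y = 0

Characteristic equation: r² - 2r - 8 = 0
Roots: r = 4, -2 (distinct real)
General solution: y = C₁e^(4x) + C₂e^(-2x)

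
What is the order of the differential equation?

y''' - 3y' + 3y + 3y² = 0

The order is 3 (highest derivative is of order 3).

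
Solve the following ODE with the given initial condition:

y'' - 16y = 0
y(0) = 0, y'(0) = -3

General solution: y = C₁e^(4x) + C₂e^(-4x)
Applying ICs: C₁ = -3/8, C₂ = 3/8
Particular solution: y = -(3/8)e^(4x) + (3/8)e^(-4x)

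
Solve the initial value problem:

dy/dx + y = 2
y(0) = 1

General solution: y = 2 + Ce^(-x)
Applying y(0) = 1: C = 1 - 2 = -1
Particular solution: y = 2 - e^(-x)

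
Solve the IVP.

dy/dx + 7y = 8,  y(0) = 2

General solution: y = 8/7 + Ce^(-7x)
Applying y(0) = 2: C = 2 - 8/7 = 6/7
Particular solution: y = 8/7 + (6/7)e^(-7x)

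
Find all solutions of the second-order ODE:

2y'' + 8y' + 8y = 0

Characteristic equation: 2r² + 8r + 8 = 0
Divide by 2: r² + 4r + 4 = 0
Factored: (r + 2)² = 0
Repeated root: r = -2
General solution: y = (C₁ + C₂x)e^(-2x)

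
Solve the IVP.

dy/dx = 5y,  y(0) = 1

General solution: y = Ce^(5x)
Applying IC y(0) = 1:
Particular solution: y = e^(5x)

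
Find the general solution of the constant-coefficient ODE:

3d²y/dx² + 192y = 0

Characteristic equation: 3r² + 192 = 0
Divide by 3: r² + 64 = 0
Roots: r = ±8i (complex conjugates)
General solution: y = C₁cos(8x) + C₂sin(8x)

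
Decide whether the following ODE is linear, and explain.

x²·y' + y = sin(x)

Linear (y and its derivatives appear to the first power only, no products of y terms)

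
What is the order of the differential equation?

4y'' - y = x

The order is 2 (highest derivative is of order 2).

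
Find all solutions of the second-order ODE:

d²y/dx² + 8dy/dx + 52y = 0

Characteristic equation: r² + 8r + 52 = 0
Roots: r = -4 ± 6i (complex conjugates)
General solution: y = e^(-4x)(C₁cos(6x) + C₂sin(6x))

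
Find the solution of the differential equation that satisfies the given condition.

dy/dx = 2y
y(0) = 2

General solution: y = Ce^(2x)
Applying IC y(0) = 2:
Particular solution: y = 2e^(2x)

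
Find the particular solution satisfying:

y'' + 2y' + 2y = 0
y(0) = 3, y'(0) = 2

General solution: y = e^(-x)(C₁cos(x) + C₂sin(x))
Complex roots r = -1 ± i
Applying ICs: C₁ = 3, C₂ = 5
Particular solution: y = e^(-x)(3cos(x) + 5sin(x))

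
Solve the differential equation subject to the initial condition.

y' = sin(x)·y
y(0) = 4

General solution: y = Ce^(-cos(x))
Applying IC y(0) = 4:
Particular solution: y = 4e^(1-cos(x))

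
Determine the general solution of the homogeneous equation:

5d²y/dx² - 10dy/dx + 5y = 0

Characteristic equation: 5r² - 10r + 5 = 0
Divide by 5: r² - 2r + 1 = 0
Factored: (r - 1)² = 0
Repeated root: r = 1
General solution: y = (C₁ + C₂x)e^x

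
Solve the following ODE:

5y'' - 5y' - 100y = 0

Characteristic equation: 5r² - 5r - 100 = 0
Divide by 5: r² - r - 20 = 0
Roots: r = 5, -4 (distinct real)
General solution: y = C₁e^(5x) + C₂e^(-4x)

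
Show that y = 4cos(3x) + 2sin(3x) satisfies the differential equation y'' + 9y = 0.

Verification:
y'' = -36cos(3x) - 18sin(3x)
y'' + 9y = 0 ✓

Yes, it is a solution.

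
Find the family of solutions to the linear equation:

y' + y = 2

Using integrating factor method:

General solution: y = 2 + Ce^(-x)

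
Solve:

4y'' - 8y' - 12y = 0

Characteristic equation: 4r² - 8r - 12 = 0
Divide by 4: r² - 2r - 3 = 0
Roots: r = 3, -1 (distinct real)
General solution: y = C₁e^(3x) + C₂e^(-x)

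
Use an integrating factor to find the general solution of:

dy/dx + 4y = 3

Using integrating factor method:

General solution: y = 3/4 + Ce^(-4x)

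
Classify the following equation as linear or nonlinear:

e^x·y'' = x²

Linear (y and its derivatives appear to the first power only, no products of y terms)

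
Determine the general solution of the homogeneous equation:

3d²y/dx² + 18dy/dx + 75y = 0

Characteristic equation: 3r² + 18r + 75 = 0
Divide by 3: r² + 6r + 25 = 0
Roots: r = -3 ± 4i (complex conjugates)
General solution: y = e^(-3x)(C₁cos(4x) + C₂sin(4x))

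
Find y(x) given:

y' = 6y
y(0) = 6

General solution: y = Ce^(6x)
Applying IC y(0) = 6:
Particular solution: y = 6e^(6x)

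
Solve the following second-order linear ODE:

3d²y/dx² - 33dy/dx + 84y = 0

Characteristic equation: 3r² - 33r + 84 = 0
Divide by 3: r² - 11r + 28 = 0
Roots: r = 4, 7 (distinct real)
General solution: y = C₁e^(4x) + C₂e^(7x)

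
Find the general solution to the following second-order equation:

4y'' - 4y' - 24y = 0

Characteristic equation: 4r² - 4r - 24 = 0
Divide by 4: r² - r - 6 = 0
Roots: r = 3, -2 (distinct real)
General solution: y = C₁e^(3x) + C₂e^(-2x)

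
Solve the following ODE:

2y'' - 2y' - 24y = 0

Characteristic equation: 2r² - 2r - 24 = 0
Divide by 2: r² - r - 12 = 0
Roots: r = 4, -3 (distinct real)
General solution: y = C₁e^(4x) + C₂e^(-3x)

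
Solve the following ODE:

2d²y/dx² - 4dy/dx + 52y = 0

Characteristic equation: 2r² - 4r + 52 = 0
Divide by 2: r² - 2r + 26 = 0
Roots: r = 1 ± 5i (complex conjugates)
General solution: y = e^x(C₁cos(5x) + C₂sin(5x))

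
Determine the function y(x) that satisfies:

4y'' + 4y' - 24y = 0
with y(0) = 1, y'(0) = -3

General solution: y = C₁e^(2x) + C₂e^(-3x)
Applying ICs: C₁ = 0, C₂ = 1
Particular solution: y = e^(-3x)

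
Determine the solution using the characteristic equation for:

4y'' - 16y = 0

Characteristic equation: 4r² - 16 = 0
Divide by 4: r² - 4 = 0
Roots: r = 2, -2 (distinct real)
General solution: y = C₁e^(2x) + C₂e^(-2x)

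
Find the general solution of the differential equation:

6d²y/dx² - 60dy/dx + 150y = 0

Characteristic equation: 6r² - 60r + 150 = 0
Divide by 6: r² - 10r + 25 = 0
Factored: (r - 5)² = 0
Repeated root: r = 5
General solution: y = (C₁ + C₂x)e^(5x)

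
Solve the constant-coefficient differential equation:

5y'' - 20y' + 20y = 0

Characteristic equation: 5r² - 20r + 20 = 0
Divide by 5: r² - 4r + 4 = 0
Factored: (r - 2)² = 0
Repeated root: r = 2
General solution: y = (C₁ + C₂x)e^(2x)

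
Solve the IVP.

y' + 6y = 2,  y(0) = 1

General solution: y = 1/3 + Ce^(-6x)
Applying y(0) = 1: C = 1 - 1/3 = 2/3
Particular solution: y = 1/3 + (2/3)e^(-6x)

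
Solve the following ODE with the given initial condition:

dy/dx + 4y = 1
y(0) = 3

General solution: y = 1/4 + Ce^(-4x)
Applying y(0) = 3: C = 3 - 1/4 = 11/4
Particular solution: y = 1/4 + (11/4)e^(-4x)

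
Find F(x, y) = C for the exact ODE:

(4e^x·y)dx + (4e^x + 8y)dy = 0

Verify exactness: ∂M/∂y = ∂N/∂x ✓
Find F(x,y) such that ∂F/∂x = M, ∂F/∂y = N
Solution: 4e^x·y + 4y² = C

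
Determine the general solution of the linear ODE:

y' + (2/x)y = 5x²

Using integrating factor method:

General solution: y = x^3 + Cx^(-2)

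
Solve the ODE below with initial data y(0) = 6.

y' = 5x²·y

General solution: y = Ce^(5x³/3)
Applying IC y(0) = 6:
Particular solution: y = 6e^(5x³/3)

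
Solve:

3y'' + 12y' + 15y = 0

Characteristic equation: 3r² + 12r + 15 = 0
Divide by 3: r² + 4r + 5 = 0
Roots: r = -2 ± i (complex conjugates)
General solution: y = e^(-2x)(C₁cos(x) + C₂sin(x))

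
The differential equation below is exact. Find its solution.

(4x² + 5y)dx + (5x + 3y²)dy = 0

Verify exactness: ∂M/∂y = ∂N/∂x ✓
Find F(x,y) such that ∂F/∂x = M, ∂F/∂y = N
Solution: 4x³/3 + 5xy + y³ = C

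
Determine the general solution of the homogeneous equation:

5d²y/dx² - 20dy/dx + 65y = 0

Characteristic equation: 5r² - 20r + 65 = 0
Divide by 5: r² - 4r + 13 = 0
Roots: r = 2 ± 3i (complex conjugates)
General solution: y = e^(2x)(C₁cos(3x) + C₂sin(3x))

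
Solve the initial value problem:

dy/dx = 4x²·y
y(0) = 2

General solution: y = Ce^(4x³/3)
Applying IC y(0) = 2:
Particular solution: y = 2e^(4x³/3)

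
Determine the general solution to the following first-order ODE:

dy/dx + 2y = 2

Using integrating factor method:

General solution: y = 1 + Ce^(-2x)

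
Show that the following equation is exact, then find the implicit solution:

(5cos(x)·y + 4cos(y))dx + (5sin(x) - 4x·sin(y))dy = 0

Verify exactness: ∂M/∂y = ∂N/∂x ✓
Find F(x,y) such that ∂F/∂x = M, ∂F/∂y = N
Solution: 5sin(x)·y + 4x·cos(y) = C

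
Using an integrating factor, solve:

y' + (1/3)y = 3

Using integrating factor method:

General solution: y = 9 + Ce^(-x/3)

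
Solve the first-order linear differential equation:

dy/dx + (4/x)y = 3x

Using integrating factor method:

General solution: y = (1/2)x^2 + Cx^(-4)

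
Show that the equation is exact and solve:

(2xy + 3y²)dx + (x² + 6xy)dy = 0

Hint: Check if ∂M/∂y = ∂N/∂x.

Verify exactness: ∂M/∂y = ∂N/∂x ✓
Find F(x,y) such that ∂F/∂x = M, ∂F/∂y = N
Solution: x²y + 3xy² = C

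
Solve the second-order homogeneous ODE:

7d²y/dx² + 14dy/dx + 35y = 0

Characteristic equation: 7r² + 14r + 35 = 0
Divide by 7: r² + 2r + 5 = 0
Roots: r = -1 ± 2i (complex conjugates)
General solution: y = e^(-x)(C₁cos(2x) + C₂sin(2x))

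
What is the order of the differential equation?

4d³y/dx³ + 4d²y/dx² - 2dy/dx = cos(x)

The order is 3 (highest derivative is of order 3).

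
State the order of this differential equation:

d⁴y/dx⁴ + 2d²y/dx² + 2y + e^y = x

The order is 4 (highest derivative is of order 4).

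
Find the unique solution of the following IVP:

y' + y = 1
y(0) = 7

General solution: y = 1 + Ce^(-x)
Applying y(0) = 7: C = 7 - 1 = 6
Particular solution: y = 1 + 6e^(-x)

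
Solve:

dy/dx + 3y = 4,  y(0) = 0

General solution: y = 4/3 + Ce^(-3x)
Applying y(0) = 0: C = 0 - 4/3 = -4/3
Particular solution: y = 4/3 - (4/3)e^(-3x)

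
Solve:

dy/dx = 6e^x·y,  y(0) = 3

General solution: y = Ce^(6e^x)
Applying IC y(0) = 3:
Particular solution: y = 3e^(6(e^x - 1))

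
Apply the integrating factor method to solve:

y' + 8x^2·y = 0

Using integrating factor method:

General solution: y = Ce^(-8x^3/3)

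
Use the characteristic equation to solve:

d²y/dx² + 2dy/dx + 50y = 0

Characteristic equation: r² + 2r + 50 = 0
Roots: r = -1 ± 7i (complex conjugates)
General solution: y = e^(-x)(C₁cos(7x) + C₂sin(7x))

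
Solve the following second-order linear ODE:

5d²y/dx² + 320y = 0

Characteristic equation: 5r² + 320 = 0
Divide by 5: r² + 64 = 0
Roots: r = ±8i (complex conjugates)
General solution: y = C₁cos(8x) + C₂sin(8x)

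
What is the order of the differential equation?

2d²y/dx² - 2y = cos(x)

The order is 2 (highest derivative is of order 2).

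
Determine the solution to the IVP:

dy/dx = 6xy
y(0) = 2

General solution: y = Ce^(3x²)
Applying IC y(0) = 2:
Particular solution: y = 2e^(3x²)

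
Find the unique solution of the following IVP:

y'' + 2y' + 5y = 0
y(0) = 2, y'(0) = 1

General solution: y = e^(-x)(C₁cos(2x) + C₂sin(2x))
Complex roots r = -1 ± 2i
Applying ICs: C₁ = 2, C₂ = 3/2
Particular solution: y = e^(-x)(2cos(2x) + (3/2)sin(2x))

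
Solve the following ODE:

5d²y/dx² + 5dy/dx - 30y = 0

Characteristic equation: 5r² + 5r - 30 = 0
Divide by 5: r² + r - 6 = 0
Roots: r = 2, -3 (distinct real)
General solution: y = C₁e^(2x) + C₂e^(-3x)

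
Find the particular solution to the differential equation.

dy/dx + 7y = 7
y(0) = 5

General solution: y = 1 + Ce^(-7x)
Applying y(0) = 5: C = 5 - 1 = 4
Particular solution: y = 1 + 4e^(-7x)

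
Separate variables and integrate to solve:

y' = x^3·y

Separating variables and integrating:
ln|y| = x^4/4 + C

General solution: y = Ce^(x^4/4)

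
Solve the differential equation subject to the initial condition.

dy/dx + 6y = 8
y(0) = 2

General solution: y = 4/3 + Ce^(-6x)
Applying y(0) = 2: C = 2 - 4/3 = 2/3
Particular solution: y = 4/3 + (2/3)e^(-6x)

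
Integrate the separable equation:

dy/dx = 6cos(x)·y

Separating variables and integrating:
ln|y| = 6sin(x) + C

General solution: y = Ce^(6sin(x))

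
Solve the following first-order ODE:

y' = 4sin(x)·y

Separating variables and integrating:
ln|y| = -4cos(x) + C

General solution: y = Ce^(-4cos(x))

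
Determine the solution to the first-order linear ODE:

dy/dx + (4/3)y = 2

Using integrating factor method:

General solution: y = 3/2 + Ce^(-4x/3)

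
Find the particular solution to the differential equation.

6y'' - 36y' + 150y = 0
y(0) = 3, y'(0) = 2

General solution: y = e^(3x)(C₁cos(4x) + C₂sin(4x))
Complex roots r = 3 ± 4i
Applying ICs: C₁ = 3, C₂ = -7/4
Particular solution: y = e^(3x)(3cos(4x) - (7/4)sin(4x))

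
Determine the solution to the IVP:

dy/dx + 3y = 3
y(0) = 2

General solution: y = 1 + Ce^(-3x)
Applying y(0) = 2: C = 2 - 1 = 1
Particular solution: y = 1 + e^(-3x)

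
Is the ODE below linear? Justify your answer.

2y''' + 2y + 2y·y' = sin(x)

No. Nonlinear (product y·y')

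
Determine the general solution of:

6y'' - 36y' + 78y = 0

Characteristic equation: 6r² - 36r + 78 = 0
Divide by 6: r² - 6r + 13 = 0
Roots: r = 3 ± 2i (complex conjugates)
General solution: y = e^(3x)(C₁cos(2x) + C₂sin(2x))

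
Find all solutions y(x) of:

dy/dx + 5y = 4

Using integrating factor method:

General solution: y = 4/5 + Ce^(-5x)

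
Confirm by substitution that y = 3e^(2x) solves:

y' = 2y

Verification:
y = 3e^(2x)
y' = 6e^(2x)
2y = 6e^(2x)
y' = 2y ✓

Yes, it is a solution.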